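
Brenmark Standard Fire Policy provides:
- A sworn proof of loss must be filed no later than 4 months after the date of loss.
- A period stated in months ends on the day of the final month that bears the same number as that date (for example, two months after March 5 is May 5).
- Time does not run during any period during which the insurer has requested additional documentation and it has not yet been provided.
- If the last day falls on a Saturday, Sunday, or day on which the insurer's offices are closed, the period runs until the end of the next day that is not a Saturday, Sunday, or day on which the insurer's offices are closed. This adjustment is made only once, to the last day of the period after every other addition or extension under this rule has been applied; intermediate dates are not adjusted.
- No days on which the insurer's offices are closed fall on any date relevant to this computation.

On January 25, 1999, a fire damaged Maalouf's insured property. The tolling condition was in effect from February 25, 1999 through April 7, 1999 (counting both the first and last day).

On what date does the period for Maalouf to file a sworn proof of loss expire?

4 months after January 25, 1999 is May 25, 1999.
From February 25, 1999 through April 7, 1999 inclusive is 42 days; tolling adds 42 days: May 25, 1999 + 42 days = July 6, 1999.
July 6, 1999 is a Tuesday and not a day on which the insurer's offices are closed, so no extension applies.

July 6, 1999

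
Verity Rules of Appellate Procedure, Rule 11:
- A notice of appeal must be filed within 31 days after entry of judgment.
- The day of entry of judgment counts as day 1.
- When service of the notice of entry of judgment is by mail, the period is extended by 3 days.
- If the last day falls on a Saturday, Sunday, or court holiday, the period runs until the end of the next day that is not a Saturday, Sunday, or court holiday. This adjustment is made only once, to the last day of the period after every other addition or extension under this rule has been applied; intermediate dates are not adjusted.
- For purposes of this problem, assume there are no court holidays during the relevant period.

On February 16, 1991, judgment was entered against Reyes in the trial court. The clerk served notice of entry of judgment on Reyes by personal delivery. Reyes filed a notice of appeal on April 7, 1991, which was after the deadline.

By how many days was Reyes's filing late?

Counting February 16, 1991 as day 1, day 31 is March 18, 1991.
Service was not by mail, so no mail extension applies.
March 18, 1991 is a Monday and not a court holiday, so no extension applies.
The deadline is March 18, 1991; from March 18, 1991 to April 7, 1991 is 20 days.

20 days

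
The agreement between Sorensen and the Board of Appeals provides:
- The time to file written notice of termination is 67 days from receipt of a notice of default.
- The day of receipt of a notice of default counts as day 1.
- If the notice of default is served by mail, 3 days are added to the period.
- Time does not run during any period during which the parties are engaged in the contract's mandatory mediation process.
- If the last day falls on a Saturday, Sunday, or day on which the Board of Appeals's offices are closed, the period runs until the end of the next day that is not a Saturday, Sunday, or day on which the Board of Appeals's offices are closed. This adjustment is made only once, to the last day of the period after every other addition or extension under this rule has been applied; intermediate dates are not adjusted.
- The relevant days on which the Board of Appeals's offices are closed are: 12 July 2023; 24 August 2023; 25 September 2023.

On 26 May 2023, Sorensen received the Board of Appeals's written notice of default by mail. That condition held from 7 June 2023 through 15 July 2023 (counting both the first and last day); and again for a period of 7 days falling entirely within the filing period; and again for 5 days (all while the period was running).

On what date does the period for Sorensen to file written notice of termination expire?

Counting 26 May 2023 as day 1, day 67 is July 31, 2023.
Service was by mail, adding 3 days: July 31, 2023 + 3 days = August 3, 2023.
From June 7, 2023 through July 15, 2023 inclusive is 39 days; tolling adds 39 days: August 3, 2023 + 39 days = September 11, 2023.
Tolling adds 7 days: September 11, 2023 + 7 days = September 18, 2023.
Tolling adds 5 days: September 18, 2023 + 5 days = September 23, 2023.
September 23, 2023 is Saturday; September 24, 2023 is Sunday; September 25, 2023 is a listed holiday. The next qualifying day is September 26, 2023.

September 26, 2023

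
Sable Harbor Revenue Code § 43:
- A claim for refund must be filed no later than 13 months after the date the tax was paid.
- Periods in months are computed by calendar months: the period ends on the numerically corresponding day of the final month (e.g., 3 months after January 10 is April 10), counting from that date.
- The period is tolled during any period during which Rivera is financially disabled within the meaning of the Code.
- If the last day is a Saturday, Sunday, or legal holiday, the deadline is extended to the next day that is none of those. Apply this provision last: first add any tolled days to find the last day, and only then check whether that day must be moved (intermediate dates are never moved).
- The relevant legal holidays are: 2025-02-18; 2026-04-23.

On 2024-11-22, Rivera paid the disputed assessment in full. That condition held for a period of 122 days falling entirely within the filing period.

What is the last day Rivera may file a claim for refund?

13 months after 2024-11-22 is December 22, 2025.
Tolling adds 122 days: December 22, 2025 + 122 days = April 23, 2026.
April 23, 2026 is a listed holiday. The next qualifying day is April 24, 2026.

April 24, 2026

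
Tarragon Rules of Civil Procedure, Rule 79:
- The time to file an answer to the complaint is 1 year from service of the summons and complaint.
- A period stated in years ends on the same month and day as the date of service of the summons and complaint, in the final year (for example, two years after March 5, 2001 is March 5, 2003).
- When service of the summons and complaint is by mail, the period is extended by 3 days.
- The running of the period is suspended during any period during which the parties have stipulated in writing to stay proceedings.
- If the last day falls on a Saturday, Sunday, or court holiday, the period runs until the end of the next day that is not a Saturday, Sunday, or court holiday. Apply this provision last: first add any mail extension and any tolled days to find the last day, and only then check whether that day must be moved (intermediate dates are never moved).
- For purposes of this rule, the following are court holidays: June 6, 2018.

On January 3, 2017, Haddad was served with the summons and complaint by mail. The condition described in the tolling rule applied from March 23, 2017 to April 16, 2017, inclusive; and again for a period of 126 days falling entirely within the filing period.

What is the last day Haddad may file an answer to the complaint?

June 7, 2018

1 year after January 3, 2017 is January 3, 2018.
Service was by mail, adding 3 days: January 3, 2018 + 3 days = January 6, 2018.
From March 23, 2017 through April 16, 2017 inclusive is 25 days; tolling adds 25 days: January 6, 2018 + 25 days = January 31, 2018.
Tolling adds 126 days: January 31, 2018 + 126 days = June 6, 2018.
June 6, 2018 is a listed holiday. The next qualifying day is June 7, 2018.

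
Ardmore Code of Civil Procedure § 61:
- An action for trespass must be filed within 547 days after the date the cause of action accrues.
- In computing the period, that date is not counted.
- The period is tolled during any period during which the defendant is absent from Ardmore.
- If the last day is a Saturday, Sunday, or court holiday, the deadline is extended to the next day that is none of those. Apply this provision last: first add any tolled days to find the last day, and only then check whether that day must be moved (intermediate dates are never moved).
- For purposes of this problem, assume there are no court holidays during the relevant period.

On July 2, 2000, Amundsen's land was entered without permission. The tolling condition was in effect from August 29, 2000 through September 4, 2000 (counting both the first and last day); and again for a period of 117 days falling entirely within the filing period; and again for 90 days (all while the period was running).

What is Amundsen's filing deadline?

August 2, 2002

547 days after July 2, 2000 is December 31, 2001.
From August 29, 2000 through September 4, 2000 inclusive is 7 days; tolling adds 7 days: December 31, 2001 + 7 days = January 7, 2002.
Tolling adds 117 days: January 7, 2002 + 117 days = May 4, 2002.
Tolling adds 90 days: May 4, 2002 + 90 days = August 2, 2002.
August 2, 2002 is a Friday and not a court holiday, so no extension applies.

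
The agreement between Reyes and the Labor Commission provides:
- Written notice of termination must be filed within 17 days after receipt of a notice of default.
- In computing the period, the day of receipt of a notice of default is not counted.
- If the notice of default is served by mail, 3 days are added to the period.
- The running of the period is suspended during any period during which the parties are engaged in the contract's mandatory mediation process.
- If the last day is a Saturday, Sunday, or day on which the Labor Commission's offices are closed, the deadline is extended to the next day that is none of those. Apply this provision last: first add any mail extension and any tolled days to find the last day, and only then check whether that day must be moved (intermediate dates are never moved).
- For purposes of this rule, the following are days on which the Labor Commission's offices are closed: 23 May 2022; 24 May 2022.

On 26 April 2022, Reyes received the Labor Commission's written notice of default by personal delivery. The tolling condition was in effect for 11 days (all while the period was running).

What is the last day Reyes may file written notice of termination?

17 days after 26 April 2022 is May 13, 2022.
Service was not by mail, so no mail extension applies.
Tolling adds 11 days: May 13, 2022 + 11 days = May 24, 2022.
May 24, 2022 is a listed holiday. The next qualifying day is May 25, 2022.

May 25, 2022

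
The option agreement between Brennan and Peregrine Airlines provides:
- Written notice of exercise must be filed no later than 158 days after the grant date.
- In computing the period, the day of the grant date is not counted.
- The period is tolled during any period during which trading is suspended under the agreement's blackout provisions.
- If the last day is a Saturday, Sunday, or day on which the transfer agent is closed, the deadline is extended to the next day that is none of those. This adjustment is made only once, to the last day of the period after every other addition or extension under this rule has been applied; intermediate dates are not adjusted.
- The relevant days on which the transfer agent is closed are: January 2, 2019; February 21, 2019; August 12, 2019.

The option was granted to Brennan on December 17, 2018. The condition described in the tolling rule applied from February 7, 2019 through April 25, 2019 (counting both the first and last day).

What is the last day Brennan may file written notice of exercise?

August 13, 2019

158 days after December 17, 2018 is May 24, 2019.
From February 7, 2019 through April 25, 2019 inclusive is 78 days; tolling adds 78 days: May 24, 2019 + 78 days = August 10, 2019.
August 10, 2019 is Saturday; August 11, 2019 is Sunday; August 12, 2019 is a listed holiday. The next qualifying day is August 13, 2019.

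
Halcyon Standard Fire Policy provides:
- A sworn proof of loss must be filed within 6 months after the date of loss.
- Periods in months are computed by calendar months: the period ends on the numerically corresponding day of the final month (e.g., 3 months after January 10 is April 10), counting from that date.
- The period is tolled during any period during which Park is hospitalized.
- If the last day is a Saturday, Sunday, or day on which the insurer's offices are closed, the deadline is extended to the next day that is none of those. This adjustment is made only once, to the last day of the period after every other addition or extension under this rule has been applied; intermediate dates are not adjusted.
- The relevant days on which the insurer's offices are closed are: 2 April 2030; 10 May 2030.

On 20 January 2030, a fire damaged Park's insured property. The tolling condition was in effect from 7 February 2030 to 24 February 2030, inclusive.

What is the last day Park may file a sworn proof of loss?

August 7, 2030

6 months after 20 January 2030 is July 20, 2030.
From February 7, 2030 through February 24, 2030 inclusive is 18 days; tolling adds 18 days: July 20, 2030 + 18 days = August 7, 2030.
August 7, 2030 is a Wednesday and not a day on which the insurer's offices are closed, so no extension applies.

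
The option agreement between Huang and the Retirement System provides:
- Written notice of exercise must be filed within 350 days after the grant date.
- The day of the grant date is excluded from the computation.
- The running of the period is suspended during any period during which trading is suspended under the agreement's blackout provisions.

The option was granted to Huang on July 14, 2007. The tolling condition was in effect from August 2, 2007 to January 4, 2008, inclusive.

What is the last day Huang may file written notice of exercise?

December 1, 2008

350 days after July 14, 2007 is June 28, 2008.
From August 2, 2007 through January 4, 2008 inclusive is 156 days; tolling adds 156 days: June 28, 2008 + 156 days = December 1, 2008.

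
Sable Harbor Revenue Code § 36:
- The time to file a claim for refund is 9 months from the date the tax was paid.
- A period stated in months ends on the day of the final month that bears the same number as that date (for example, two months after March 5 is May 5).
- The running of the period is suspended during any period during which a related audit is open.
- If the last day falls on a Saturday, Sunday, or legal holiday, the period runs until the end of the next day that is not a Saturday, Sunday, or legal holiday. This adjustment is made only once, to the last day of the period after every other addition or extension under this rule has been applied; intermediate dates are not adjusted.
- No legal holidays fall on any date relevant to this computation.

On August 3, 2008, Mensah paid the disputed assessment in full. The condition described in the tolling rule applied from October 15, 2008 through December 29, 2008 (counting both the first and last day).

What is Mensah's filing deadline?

9 months after August 3, 2008 is May 3, 2009.
From October 15, 2008 through December 29, 2008 inclusive is 76 days; tolling adds 76 days: May 3, 2009 + 76 days = July 18, 2009.
July 18, 2009 is Saturday; July 19, 2009 is Sunday. The next qualifying day is July 20, 2009.

July 20, 2009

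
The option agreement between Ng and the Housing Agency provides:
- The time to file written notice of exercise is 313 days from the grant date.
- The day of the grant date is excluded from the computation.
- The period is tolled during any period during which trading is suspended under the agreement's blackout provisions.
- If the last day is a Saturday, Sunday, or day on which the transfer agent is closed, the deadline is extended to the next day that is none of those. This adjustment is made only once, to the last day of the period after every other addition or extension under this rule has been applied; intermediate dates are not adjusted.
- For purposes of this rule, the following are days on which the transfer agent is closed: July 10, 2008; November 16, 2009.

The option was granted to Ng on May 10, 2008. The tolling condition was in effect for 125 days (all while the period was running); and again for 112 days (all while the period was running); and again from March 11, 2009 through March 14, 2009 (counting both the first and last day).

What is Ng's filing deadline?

November 17, 2009

313 days after May 10, 2008 is March 19, 2009.
Tolling adds 125 days: March 19, 2009 + 125 days = July 22, 2009.
Tolling adds 112 days: July 22, 2009 + 112 days = November 11, 2009.
From March 11, 2009 through March 14, 2009 inclusive is 4 days; tolling adds 4 days: November 11, 2009 + 4 days = November 15, 2009.
November 15, 2009 is Sunday; November 16, 2009 is a listed holiday. The next qualifying day is November 17, 2009.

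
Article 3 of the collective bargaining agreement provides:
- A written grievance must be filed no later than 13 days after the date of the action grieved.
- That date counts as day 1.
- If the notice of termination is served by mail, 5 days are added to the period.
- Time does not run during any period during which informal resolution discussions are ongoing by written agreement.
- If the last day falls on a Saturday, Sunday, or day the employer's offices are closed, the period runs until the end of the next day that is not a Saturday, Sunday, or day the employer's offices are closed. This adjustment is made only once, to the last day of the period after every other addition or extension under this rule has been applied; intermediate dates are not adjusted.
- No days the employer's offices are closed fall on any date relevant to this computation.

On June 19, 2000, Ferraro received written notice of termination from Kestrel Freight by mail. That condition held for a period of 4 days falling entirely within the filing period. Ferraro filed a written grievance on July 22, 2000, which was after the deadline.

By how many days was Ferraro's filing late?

12 days

Counting June 19, 2000 as day 1, day 13 is July 1, 2000.
Service was by mail, adding 5 days: July 1, 2000 + 5 days = July 6, 2000.
Tolling adds 4 days: July 6, 2000 + 4 days = July 10, 2000.
July 10, 2000 is a Monday and not a day the employer's offices are closed, so no extension applies.
The deadline is July 10, 2000; from July 10, 2000 to July 22, 2000 is 12 days.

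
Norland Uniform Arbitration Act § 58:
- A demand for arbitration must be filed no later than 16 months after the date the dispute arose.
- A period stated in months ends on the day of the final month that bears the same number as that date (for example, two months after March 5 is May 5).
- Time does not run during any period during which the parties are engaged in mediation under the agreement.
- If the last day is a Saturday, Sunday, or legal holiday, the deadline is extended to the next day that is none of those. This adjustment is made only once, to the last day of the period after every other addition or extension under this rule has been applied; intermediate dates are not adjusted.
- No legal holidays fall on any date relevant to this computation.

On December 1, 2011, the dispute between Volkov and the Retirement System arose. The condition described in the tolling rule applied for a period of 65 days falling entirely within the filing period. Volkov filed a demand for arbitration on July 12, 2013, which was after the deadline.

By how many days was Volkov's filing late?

37 days

16 months after December 1, 2011 is April 1, 2013.
Tolling adds 65 days: April 1, 2013 + 65 days = June 5, 2013.
June 5, 2013 is a Wednesday and not a legal holiday, so no extension applies.
The deadline is June 5, 2013; from June 5, 2013 to July 12, 2013 is 37 days.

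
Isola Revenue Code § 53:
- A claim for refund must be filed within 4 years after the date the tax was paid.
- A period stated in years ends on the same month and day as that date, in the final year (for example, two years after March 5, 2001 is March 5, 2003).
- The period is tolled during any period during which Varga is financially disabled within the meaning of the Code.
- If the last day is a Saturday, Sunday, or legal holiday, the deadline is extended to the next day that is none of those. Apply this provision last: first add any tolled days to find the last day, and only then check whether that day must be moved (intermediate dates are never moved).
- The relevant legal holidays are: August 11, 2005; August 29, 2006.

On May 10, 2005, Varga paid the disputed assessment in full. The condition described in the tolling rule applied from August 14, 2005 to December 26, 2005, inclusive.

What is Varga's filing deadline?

4 years after May 10, 2005 is May 10, 2009.
From August 14, 2005 through December 26, 2005 inclusive is 135 days; tolling adds 135 days: May 10, 2009 + 135 days = September 22, 2009.
September 22, 2009 is a Tuesday and not a legal holiday, so no extension applies.

September 22, 2009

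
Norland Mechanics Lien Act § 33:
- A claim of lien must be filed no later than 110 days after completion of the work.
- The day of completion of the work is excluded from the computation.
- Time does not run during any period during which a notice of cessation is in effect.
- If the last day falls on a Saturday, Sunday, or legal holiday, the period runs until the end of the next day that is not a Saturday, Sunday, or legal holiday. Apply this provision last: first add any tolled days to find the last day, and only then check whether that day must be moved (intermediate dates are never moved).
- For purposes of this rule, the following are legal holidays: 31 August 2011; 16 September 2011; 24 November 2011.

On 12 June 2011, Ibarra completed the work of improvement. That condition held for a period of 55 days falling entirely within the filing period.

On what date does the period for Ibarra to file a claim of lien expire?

November 25, 2011

110 days after 12 June 2011 is September 30, 2011.
Tolling adds 55 days: September 30, 2011 + 55 days = November 24, 2011.
November 24, 2011 is a listed holiday. The next qualifying day is November 25, 2011.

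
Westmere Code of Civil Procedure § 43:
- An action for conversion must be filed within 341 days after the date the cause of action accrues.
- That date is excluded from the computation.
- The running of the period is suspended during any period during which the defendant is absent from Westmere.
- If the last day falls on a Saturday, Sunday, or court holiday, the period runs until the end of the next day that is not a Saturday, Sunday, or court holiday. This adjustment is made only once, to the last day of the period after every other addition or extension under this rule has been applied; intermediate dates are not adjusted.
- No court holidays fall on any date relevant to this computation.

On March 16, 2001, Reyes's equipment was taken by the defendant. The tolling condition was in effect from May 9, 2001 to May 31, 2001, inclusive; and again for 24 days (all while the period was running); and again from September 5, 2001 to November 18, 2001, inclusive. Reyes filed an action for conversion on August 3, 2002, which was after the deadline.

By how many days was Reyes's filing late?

341 days after March 16, 2001 is February 20, 2002.
From May 9, 2001 through May 31, 2001 inclusive is 23 days; tolling adds 23 days: February 20, 2002 + 23 days = March 15, 2002.
Tolling adds 24 days: March 15, 2002 + 24 days = April 8, 2002.
From September 5, 2001 through November 18, 2001 inclusive is 75 days; tolling adds 75 days: April 8, 2002 + 75 days = June 22, 2002.
June 22, 2002 is Saturday; June 23, 2002 is Sunday. The next qualifying day is June 24, 2002.
The deadline is June 24, 2002; from June 24, 2002 to August 3, 2002 is 40 days.

40 days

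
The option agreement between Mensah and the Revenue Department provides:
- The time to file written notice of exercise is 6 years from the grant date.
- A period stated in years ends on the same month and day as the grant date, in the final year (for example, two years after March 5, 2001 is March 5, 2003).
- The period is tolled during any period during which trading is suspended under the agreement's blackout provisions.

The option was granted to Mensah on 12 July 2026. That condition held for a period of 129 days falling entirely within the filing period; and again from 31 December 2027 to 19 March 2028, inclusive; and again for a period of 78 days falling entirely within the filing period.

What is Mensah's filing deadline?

6 years after 12 July 2026 is July 12, 2032.
Tolling adds 129 days: July 12, 2032 + 129 days = November 18, 2032.
From December 31, 2027 through March 19, 2028 inclusive is 80 days; tolling adds 80 days: November 18, 2032 + 80 days = February 6, 2033.
Tolling adds 78 days: February 6, 2033 + 78 days = April 25, 2033.

April 25, 2033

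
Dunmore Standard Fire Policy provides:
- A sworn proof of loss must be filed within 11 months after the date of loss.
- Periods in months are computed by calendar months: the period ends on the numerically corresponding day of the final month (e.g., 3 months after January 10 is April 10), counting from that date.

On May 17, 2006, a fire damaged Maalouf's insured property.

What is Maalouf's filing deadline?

April 17, 2007

11 months after May 17, 2006 is April 17, 2007.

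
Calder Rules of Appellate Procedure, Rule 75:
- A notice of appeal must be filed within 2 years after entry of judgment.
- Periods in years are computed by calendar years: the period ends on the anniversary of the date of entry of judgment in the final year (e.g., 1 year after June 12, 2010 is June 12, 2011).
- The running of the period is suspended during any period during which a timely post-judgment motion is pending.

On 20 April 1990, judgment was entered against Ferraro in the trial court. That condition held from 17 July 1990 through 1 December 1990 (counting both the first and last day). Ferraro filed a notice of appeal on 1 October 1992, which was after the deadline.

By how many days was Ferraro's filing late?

26 days

2 years after 20 April 1990 is April 20, 1992.
From July 17, 1990 through December 1, 1990 inclusive is 138 days; tolling adds 138 days: April 20, 1992 + 138 days = September 5, 1992.
The deadline is September 5, 1992; from September 5, 1992 to October 1, 1992 is 26 days.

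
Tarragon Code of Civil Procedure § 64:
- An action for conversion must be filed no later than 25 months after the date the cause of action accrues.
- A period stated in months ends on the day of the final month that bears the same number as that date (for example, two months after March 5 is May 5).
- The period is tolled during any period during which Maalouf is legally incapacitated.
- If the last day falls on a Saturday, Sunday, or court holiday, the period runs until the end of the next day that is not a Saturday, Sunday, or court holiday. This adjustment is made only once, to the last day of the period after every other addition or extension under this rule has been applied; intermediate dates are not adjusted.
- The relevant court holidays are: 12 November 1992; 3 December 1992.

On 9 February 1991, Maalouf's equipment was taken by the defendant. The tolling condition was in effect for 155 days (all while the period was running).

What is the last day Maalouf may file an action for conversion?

August 11, 1993

25 months after 9 February 1991 is March 9, 1993.
Tolling adds 155 days: March 9, 1993 + 155 days = August 11, 1993.
August 11, 1993 is a Wednesday and not a court holiday, so no extension applies.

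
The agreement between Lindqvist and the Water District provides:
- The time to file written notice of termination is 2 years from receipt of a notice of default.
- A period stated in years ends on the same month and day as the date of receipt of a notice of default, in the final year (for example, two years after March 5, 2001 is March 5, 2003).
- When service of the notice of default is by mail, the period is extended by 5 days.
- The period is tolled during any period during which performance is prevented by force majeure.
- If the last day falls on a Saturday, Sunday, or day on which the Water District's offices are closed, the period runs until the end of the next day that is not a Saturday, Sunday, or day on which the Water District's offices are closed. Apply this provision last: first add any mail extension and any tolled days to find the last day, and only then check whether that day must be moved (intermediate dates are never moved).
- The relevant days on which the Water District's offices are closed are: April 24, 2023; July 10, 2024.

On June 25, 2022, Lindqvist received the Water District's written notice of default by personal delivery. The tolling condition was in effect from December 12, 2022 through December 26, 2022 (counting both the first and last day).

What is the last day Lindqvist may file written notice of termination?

July 11, 2024

2 years after June 25, 2022 is June 25, 2024.
Service was not by mail, so no mail extension applies.
From December 12, 2022 through December 26, 2022 inclusive is 15 days; tolling adds 15 days: June 25, 2024 + 15 days = July 10, 2024.
July 10, 2024 is a listed holiday. The next qualifying day is July 11, 2024.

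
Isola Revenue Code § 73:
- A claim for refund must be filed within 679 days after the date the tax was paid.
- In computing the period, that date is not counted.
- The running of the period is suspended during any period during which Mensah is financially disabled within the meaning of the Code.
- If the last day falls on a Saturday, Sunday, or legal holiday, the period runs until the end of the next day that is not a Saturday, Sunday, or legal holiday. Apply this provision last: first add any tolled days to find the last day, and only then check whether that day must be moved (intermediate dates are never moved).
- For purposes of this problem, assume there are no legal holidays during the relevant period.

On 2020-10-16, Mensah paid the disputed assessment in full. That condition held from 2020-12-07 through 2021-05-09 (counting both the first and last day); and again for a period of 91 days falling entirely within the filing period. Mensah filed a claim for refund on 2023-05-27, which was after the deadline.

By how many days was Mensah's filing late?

29 days

679 days after 2020-10-16 is August 26, 2022.
From December 7, 2020 through May 9, 2021 inclusive is 154 days; tolling adds 154 days: August 26, 2022 + 154 days = January 27, 2023.
Tolling adds 91 days: January 27, 2023 + 91 days = April 28, 2023.
April 28, 2023 is a Friday and not a legal holiday, so no extension applies.
The deadline is April 28, 2023; from April 28, 2023 to May 27, 2023 is 29 days.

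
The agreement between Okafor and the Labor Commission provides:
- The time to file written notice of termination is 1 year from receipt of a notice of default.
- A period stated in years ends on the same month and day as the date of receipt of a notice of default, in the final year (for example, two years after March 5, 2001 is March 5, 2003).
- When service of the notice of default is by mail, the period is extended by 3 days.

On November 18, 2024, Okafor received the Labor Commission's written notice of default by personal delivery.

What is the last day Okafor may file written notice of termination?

November 18, 2025

1 year after November 18, 2024 is November 18, 2025.
Service was not by mail, so no mail extension applies.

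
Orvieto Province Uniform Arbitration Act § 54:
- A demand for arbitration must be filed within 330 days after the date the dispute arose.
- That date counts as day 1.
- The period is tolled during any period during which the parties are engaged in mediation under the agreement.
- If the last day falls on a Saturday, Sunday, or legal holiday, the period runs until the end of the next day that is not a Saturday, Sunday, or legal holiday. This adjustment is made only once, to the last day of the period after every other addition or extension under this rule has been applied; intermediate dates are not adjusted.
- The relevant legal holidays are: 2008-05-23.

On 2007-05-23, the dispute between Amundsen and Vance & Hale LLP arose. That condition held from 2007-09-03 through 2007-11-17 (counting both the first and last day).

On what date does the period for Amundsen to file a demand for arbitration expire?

July 1, 2008

Counting 2007-05-23 as day 1, day 330 is April 16, 2008.
From September 3, 2007 through November 17, 2007 inclusive is 76 days; tolling adds 76 days: April 16, 2008 + 76 days = July 1, 2008.
July 1, 2008 is a Tuesday and not a legal holiday, so no extension applies.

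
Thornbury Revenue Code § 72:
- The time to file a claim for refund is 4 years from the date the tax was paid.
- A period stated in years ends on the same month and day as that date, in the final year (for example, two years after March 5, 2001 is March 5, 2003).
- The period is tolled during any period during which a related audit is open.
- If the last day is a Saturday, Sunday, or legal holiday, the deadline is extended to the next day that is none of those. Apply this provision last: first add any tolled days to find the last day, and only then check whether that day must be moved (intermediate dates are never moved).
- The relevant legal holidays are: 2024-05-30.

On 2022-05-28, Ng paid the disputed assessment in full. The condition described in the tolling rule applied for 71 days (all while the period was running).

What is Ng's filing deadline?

August 7, 2026

4 years after 2022-05-28 is May 28, 2026.
Tolling adds 71 days: May 28, 2026 + 71 days = August 7, 2026.
August 7, 2026 is a Friday and not a legal holiday, so no extension applies.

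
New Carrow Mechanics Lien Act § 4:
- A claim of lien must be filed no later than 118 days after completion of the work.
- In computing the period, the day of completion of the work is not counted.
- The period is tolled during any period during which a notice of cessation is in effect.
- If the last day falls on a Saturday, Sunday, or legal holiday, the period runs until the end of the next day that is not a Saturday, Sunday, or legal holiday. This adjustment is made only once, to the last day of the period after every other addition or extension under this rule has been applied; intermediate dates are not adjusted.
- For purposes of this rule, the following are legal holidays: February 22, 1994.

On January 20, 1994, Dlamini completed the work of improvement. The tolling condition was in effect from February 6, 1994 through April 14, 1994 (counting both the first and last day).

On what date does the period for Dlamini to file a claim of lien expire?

July 25, 1994

118 days after January 20, 1994 is May 18, 1994.
From February 6, 1994 through April 14, 1994 inclusive is 68 days; tolling adds 68 days: May 18, 1994 + 68 days = July 25, 1994.
July 25, 1994 is a Monday and not a legal holiday, so no extension applies.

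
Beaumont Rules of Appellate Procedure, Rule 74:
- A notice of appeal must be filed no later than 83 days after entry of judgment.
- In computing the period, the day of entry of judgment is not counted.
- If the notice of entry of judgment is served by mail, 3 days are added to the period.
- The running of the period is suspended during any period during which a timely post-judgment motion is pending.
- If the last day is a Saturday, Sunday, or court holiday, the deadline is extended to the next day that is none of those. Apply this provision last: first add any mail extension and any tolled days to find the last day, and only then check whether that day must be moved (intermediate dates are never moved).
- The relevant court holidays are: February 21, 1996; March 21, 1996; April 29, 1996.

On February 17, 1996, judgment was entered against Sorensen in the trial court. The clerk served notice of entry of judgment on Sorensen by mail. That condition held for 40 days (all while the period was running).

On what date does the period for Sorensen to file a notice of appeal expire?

83 days after February 17, 1996 is May 10, 1996.
Service was by mail, adding 3 days: May 10, 1996 + 3 days = May 13, 1996.
Tolling adds 40 days: May 13, 1996 + 40 days = June 22, 1996.
June 22, 1996 is Saturday; June 23, 1996 is Sunday. The next qualifying day is June 24, 1996.

June 24, 1996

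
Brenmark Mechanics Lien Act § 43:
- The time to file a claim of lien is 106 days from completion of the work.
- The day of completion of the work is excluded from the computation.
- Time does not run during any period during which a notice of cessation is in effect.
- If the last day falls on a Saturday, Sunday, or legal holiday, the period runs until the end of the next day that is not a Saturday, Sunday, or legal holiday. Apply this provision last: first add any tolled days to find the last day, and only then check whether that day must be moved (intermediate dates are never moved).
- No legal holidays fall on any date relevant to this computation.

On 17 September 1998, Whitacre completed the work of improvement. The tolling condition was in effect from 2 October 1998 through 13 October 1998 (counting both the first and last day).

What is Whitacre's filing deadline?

106 days after 17 September 1998 is January 1, 1999.
From October 2, 1998 through October 13, 1998 inclusive is 12 days; tolling adds 12 days: January 1, 1999 + 12 days = January 13, 1999.
January 13, 1999 is a Wednesday and not a legal holiday, so no extension applies.

January 13, 1999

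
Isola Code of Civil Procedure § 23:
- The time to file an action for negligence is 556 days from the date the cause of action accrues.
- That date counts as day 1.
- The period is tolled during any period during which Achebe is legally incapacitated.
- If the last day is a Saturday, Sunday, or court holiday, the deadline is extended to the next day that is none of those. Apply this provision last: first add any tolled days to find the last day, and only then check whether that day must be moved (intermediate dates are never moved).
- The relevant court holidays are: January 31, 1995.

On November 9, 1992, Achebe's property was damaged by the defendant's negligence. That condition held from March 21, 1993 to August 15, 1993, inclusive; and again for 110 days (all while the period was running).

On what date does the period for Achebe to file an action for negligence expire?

February 1, 1995

Counting November 9, 1992 as day 1, day 556 is May 18, 1994.
From March 21, 1993 through August 15, 1993 inclusive is 148 days; tolling adds 148 days: May 18, 1994 + 148 days = October 13, 1994.
Tolling adds 110 days: October 13, 1994 + 110 days = January 31, 1995.
January 31, 1995 is a listed holiday. The next qualifying day is February 1, 1995.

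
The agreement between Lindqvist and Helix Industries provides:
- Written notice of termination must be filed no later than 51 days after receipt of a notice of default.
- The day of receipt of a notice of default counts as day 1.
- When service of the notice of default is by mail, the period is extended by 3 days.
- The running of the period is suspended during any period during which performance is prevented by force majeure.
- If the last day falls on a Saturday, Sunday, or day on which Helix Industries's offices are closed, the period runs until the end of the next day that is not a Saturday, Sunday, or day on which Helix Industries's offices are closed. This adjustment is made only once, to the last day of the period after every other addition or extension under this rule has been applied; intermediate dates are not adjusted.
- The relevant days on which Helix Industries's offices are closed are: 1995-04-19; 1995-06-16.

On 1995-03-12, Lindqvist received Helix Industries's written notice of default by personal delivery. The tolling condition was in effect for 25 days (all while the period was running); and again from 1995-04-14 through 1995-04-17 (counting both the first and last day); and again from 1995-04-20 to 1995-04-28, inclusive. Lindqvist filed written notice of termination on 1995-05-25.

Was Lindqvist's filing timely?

Counting 1995-03-12 as day 1, day 51 is May 1, 1995.
Service was not by mail, so no mail extension applies.
Tolling adds 25 days: May 1, 1995 + 25 days = May 26, 1995.
From April 14, 1995 through April 17, 1995 inclusive is 4 days; tolling adds 4 days: May 26, 1995 + 4 days = May 30, 1995.
From April 20, 1995 through April 28, 1995 inclusive is 9 days; tolling adds 9 days: May 30, 1995 + 9 days = June 8, 1995.
June 8, 1995 is a Thursday and not a day on which Helix Industries's offices are closed, so no extension applies.
The deadline is June 8, 1995; the filing on May 25, 1995 is on or before that date.

Yes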